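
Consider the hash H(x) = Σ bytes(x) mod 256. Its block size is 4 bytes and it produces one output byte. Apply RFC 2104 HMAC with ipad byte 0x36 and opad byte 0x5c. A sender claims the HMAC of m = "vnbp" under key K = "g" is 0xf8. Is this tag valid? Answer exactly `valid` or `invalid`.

Key "g" = 67 is 1 byte ≤ B = 4; zero-pad to 4 bytes: K' = 67 00 00 00.
K' ⊕ ipad = 51 36 36 36; K' ⊕ opad = 3b 5c 5c 5c.
Inner hash: sum = 81+54+54+54+118+110+98+112 = 681; mod 256 = 169 → a9.
Outer hash (recomputed tag): sum = 59+92+92+92+169 = 504; mod 256 = 248 → f8.
Recomputed tag = f8; claimed = f8 → match.

valid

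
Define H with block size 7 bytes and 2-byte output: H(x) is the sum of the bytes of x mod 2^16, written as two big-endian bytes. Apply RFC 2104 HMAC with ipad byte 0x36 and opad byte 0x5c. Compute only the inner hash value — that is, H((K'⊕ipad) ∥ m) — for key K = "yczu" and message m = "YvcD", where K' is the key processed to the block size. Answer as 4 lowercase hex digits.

Key "yczu" = 79 63 7a 75 is 4 bytes ≤ B = 7; zero-pad to 7 bytes: K' = 79 63 7a 75 00 00 00.
K' ⊕ ipad = 4f 55 4c 43 36 36 36.
Inner input = 4f 55 4c 43 36 36 36 ∥ 59 76 63 44.
Inner hash: sum = 79+85+76+67+54+54+54+89+118+99+68 = 843 → 03 4b.

034b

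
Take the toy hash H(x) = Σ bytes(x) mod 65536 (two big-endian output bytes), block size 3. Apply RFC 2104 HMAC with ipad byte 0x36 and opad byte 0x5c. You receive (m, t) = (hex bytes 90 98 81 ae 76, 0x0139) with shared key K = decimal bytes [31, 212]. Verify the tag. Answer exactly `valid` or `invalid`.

Key decimal bytes [31, 212] = 1f d4 is 2 bytes ≤ B = 3; zero-pad to 3 bytes: K' = 1f d4 00.
K' ⊕ ipad = 29 e2 36; K' ⊕ opad = 43 88 5c.
Inner hash: sum = 41+226+54+144+152+129+174+118 = 1038 → 04 0e.
Outer hash (recomputed tag): sum = 67+136+92+4+14 = 313 → 01 39.
Recomputed tag = 0139; claimed = 0139 → match.

valid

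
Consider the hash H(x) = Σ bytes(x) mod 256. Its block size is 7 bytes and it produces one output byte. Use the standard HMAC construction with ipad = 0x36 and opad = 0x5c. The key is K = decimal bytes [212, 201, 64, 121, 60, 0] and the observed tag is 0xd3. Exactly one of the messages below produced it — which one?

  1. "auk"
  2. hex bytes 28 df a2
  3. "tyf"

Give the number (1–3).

1

Key decimal bytes [212, 201, 64, 121, 60, 0] = d4 c9 40 79 3c 00 is 6 bytes ≤ B = 7; zero-pad to 7 bytes: K' = d4 c9 40 79 3c 00 00.
K' ⊕ ipad = e2 ff 76 4f 0a 36 36; K' ⊕ opad = 88 95 1c 25 60 5c 5c.
m1: inner = H(e2 ff 76 4f 0a 36 36 61 75 6b) = 5d; tag = H(88 95 1c 25 60 5c 5c 5d) = d3 ← matches
m2: inner = H(e2 ff 76 4f 0a 36 36 28 df a2) = c5; tag = H(88 95 1c 25 60 5c 5c c5) = 3b
m3: inner = H(e2 ff 76 4f 0a 36 36 74 79 66) = 6f; tag = H(88 95 1c 25 60 5c 5c 6f) = e5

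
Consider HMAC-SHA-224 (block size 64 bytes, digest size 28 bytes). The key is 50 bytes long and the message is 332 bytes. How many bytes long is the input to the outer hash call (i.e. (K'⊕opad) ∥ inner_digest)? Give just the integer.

Key is 50 ≤ 64 bytes, zero-padded: |K'| = 64.
Outer input = (K'⊕opad) ∥ H(inner) → 64 + 28 = 92 bytes.

92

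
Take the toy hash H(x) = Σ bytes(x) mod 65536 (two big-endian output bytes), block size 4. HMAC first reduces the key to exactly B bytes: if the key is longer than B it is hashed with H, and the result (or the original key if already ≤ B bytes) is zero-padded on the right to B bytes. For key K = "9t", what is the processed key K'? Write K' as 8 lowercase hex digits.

39740000

Key "9t" = 39 74 is 2 bytes ≤ B = 4; zero-pad to 4 bytes: K' = 39 74 00 00.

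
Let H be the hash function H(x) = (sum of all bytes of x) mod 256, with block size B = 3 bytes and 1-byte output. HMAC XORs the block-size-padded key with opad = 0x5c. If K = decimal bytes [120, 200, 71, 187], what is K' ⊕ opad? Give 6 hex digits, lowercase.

Key decimal bytes [120, 200, 71, 187] = 78 c8 47 bb is 4 bytes > B = 3, so hash it first: H(key) = 42, then zero-pad to 3 bytes: K' = 42 00 00.
XOR each byte with 0x5c: 42⊕5c=1e, 00⊕5c=5c, 00⊕5c=5c.

1e5c5c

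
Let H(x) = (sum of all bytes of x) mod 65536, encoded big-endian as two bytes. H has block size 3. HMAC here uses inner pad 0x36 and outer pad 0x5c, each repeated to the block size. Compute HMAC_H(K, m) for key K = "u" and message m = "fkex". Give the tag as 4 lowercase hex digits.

Key "u" = 75 is 1 byte ≤ B = 3; zero-pad to 3 bytes: K' = 75 00 00.
K' ⊕ ipad = 43 36 36.  K' ⊕ opad = 29 5c 5c.
Inner input = (K'⊕ipad) ∥ m = 43 36 36 ∥ 66 6b 65 78.
Inner hash: sum = 67+54+54+102+107+101+120 = 605 → 02 5d.
Outer input = (K'⊕opad) ∥ inner = 29 5c 5c ∥ 02 5d.
Outer hash (tag): sum = 41+92+92+2+93 = 320 → 01 40.

0140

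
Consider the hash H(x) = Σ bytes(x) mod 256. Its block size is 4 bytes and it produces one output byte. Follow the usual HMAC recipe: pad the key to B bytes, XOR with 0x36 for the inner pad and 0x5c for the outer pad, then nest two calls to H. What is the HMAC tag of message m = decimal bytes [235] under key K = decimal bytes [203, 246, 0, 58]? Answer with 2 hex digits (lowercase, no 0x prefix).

ed

Key decimal bytes [203, 246, 0, 58] = cb f6 00 3a is exactly B = 4 bytes: K' = cb f6 00 3a.
K' ⊕ ipad = fd c0 36 0c.  K' ⊕ opad = 97 aa 5c 66.
Inner input = (K'⊕ipad) ∥ m = fd c0 36 0c ∥ eb.
Inner hash: sum = 253+192+54+12+235 = 746; mod 256 = 234 → ea.
Outer input = (K'⊕opad) ∥ inner = 97 aa 5c 66 ∥ ea.
Outer hash (tag): sum = 151+170+92+102+234 = 749; mod 256 = 237 → ed.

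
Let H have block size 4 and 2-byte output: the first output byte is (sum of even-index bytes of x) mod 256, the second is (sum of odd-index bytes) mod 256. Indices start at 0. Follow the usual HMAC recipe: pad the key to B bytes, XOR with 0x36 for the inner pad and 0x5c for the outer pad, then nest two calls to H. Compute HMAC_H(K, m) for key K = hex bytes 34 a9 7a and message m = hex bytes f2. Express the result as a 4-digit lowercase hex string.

Key hex bytes 34 a9 7a is 3 bytes ≤ B = 4; zero-pad to 4 bytes: K' = 34 a9 7a 00.
K' ⊕ ipad = 02 9f 4c 36.  K' ⊕ opad = 68 f5 26 5c.
Inner input = (K'⊕ipad) ∥ m = 02 9f 4c 36 ∥ f2.
Inner hash: even-index sum = 320 mod 256 = 64; odd-index sum = 213 mod 256 = 213 → 40 d5.
Outer input = (K'⊕opad) ∥ inner = 68 f5 26 5c ∥ 40 d5.
Outer hash (tag): even-index sum = 206 mod 256 = 206; odd-index sum = 550 mod 256 = 38 → ce 26.

ce26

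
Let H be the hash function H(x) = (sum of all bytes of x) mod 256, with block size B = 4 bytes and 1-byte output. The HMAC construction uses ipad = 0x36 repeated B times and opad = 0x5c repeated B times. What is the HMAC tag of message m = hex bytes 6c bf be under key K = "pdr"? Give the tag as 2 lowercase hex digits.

Key "pdr" = 70 64 72 is 3 bytes ≤ B = 4; zero-pad to 4 bytes: K' = 70 64 72 00.
K' ⊕ ipad = 46 52 44 36.  K' ⊕ opad = 2c 38 2e 5c.
Inner input = (K'⊕ipad) ∥ m = 46 52 44 36 ∥ 6c bf be.
Inner hash: sum = 70+82+68+54+108+191+190 = 763; mod 256 = 251 → fb.
Outer input = (K'⊕opad) ∥ inner = 2c 38 2e 5c ∥ fb.
Outer hash (tag): sum = 44+56+46+92+251 = 489; mod 256 = 233 → e9.

e9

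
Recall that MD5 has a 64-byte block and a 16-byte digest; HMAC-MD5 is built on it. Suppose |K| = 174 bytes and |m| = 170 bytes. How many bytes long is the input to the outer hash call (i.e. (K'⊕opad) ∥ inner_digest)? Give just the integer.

80

Key is 174 > 64 bytes, so it is hashed to 16 bytes then zero-padded to 64: |K'| = 64.
Outer input = (K'⊕opad) ∥ H(inner) → 64 + 16 = 80 bytes.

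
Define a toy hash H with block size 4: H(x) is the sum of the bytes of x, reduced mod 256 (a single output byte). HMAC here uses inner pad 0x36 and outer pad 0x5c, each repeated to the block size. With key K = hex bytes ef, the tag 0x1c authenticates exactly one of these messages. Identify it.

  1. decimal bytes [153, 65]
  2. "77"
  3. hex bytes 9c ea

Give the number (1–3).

1

Key hex bytes ef is 1 byte ≤ B = 4; zero-pad to 4 bytes: K' = ef 00 00 00.
K' ⊕ ipad = d9 36 36 36; K' ⊕ opad = b3 5c 5c 5c.
m1: inner = H(d9 36 36 36 99 41) = 55; tag = H(b3 5c 5c 5c 55) = 1c ← matches
m2: inner = H(d9 36 36 36 37 37) = e9; tag = H(b3 5c 5c 5c e9) = b0
m3: inner = H(d9 36 36 36 9c ea) = 01; tag = H(b3 5c 5c 5c 01) = c8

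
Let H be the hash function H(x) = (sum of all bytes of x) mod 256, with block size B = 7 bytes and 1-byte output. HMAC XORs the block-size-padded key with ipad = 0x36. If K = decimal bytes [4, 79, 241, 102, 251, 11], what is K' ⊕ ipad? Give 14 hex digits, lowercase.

Key decimal bytes [4, 79, 241, 102, 251, 11] = 04 4f f1 66 fb 0b is 6 bytes ≤ B = 7; zero-pad to 7 bytes: K' = 04 4f f1 66 fb 0b 00.
XOR each byte with 0x36: 04⊕36=32, 4f⊕36=79, f1⊕36=c7, 66⊕36=50, fb⊕36=cd, 0b⊕36=3d, 00⊕36=36.

3279c750cd3d36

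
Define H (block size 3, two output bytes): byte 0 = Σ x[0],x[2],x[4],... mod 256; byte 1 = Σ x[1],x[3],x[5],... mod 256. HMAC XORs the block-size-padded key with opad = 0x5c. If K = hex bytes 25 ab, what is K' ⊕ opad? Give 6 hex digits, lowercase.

Key hex bytes 25 ab is 2 bytes ≤ B = 3; zero-pad to 3 bytes: K' = 25 ab 00.
XOR each byte with 0x5c: 25⊕5c=79, ab⊕5c=f7, 00⊕5c=5c.

79f75c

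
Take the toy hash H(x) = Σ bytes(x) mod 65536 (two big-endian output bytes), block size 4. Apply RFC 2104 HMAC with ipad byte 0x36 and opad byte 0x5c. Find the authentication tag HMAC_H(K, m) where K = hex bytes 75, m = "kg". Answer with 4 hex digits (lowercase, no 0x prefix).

01f5

Key hex bytes 75 is 1 byte ≤ B = 4; zero-pad to 4 bytes: K' = 75 00 00 00.
K' ⊕ ipad = 43 36 36 36.  K' ⊕ opad = 29 5c 5c 5c.
Inner input = (K'⊕ipad) ∥ m = 43 36 36 36 ∥ 6b 67.
Inner hash: sum = 67+54+54+54+107+103 = 439 → 01 b7.
Outer input = (K'⊕opad) ∥ inner = 29 5c 5c 5c ∥ 01 b7.
Outer hash (tag): sum = 41+92+92+92+1+183 = 501 → 01 f5.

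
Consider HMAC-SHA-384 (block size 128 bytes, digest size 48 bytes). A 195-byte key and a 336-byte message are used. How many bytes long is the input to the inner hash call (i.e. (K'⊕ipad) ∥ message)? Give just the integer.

464

Key is 195 > 128 bytes, so it is hashed to 48 bytes then zero-padded to 128: |K'| = 128.
Inner input = (K'⊕ipad) ∥ m → 128 + 336 = 464 bytes.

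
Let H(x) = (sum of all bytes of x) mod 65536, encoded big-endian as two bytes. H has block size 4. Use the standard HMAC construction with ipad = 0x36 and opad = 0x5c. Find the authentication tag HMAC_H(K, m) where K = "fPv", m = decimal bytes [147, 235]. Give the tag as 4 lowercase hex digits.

Key "fPv" = 66 50 76 is 3 bytes ≤ B = 4; zero-pad to 4 bytes: K' = 66 50 76 00.
K' ⊕ ipad = 50 66 40 36.  K' ⊕ opad = 3a 0c 2a 5c.
Inner input = (K'⊕ipad) ∥ m = 50 66 40 36 ∥ 93 eb.
Inner hash: sum = 80+102+64+54+147+235 = 682 → 02 aa.
Outer input = (K'⊕opad) ∥ inner = 3a 0c 2a 5c ∥ 02 aa.
Outer hash (tag): sum = 58+12+42+92+2+170 = 376 → 01 78.

0178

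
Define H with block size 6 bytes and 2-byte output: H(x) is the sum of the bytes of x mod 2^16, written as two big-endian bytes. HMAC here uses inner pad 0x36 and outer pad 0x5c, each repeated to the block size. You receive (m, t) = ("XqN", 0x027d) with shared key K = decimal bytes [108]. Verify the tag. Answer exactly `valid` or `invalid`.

Key decimal bytes [108] = 6c is 1 byte ≤ B = 6; zero-pad to 6 bytes: K' = 6c 00 00 00 00 00.
K' ⊕ ipad = 5a 36 36 36 36 36; K' ⊕ opad = 30 5c 5c 5c 5c 5c.
Inner hash: sum = 90+54+54+54+54+54+88+113+78 = 639 → 02 7f.
Outer hash (recomputed tag): sum = 48+92+92+92+92+92+2+127 = 637 → 02 7d.
Recomputed tag = 027d; claimed = 027d → match.

valid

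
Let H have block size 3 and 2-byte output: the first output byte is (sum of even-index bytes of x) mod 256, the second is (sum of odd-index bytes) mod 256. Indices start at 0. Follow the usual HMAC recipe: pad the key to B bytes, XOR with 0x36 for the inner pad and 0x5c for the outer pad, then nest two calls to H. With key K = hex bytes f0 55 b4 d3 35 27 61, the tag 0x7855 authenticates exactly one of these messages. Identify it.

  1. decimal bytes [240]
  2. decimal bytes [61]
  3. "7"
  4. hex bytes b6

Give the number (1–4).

Key hex bytes f0 55 b4 d3 35 27 61 is 7 bytes > B = 3, so hash it first: H(key) = 3a 4f, then zero-pad to 3 bytes: K' = 3a 4f 00.
K' ⊕ ipad = 0c 79 36; K' ⊕ opad = 66 13 5c.
m1: inner = H(0c 79 36 f0) = 42 69; tag = H(66 13 5c 42 69) = 2b55
m2: inner = H(0c 79 36 3d) = 42 b6; tag = H(66 13 5c 42 b6) = 7855 ← matches
m3: inner = H(0c 79 36 37) = 42 b0; tag = H(66 13 5c 42 b0) = 7255
m4: inner = H(0c 79 36 b6) = 42 2f; tag = H(66 13 5c 42 2f) = f155

2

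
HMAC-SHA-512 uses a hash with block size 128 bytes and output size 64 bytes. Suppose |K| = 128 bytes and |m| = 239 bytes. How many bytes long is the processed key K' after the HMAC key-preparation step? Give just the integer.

Key is 128 ≤ 128 bytes, zero-padded: |K'| = 128.

128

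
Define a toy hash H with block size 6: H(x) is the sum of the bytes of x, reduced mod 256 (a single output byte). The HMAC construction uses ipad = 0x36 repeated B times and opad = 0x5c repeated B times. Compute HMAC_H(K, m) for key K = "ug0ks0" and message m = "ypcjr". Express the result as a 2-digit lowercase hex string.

0c

Key "ug0ks0" = 75 67 30 6b 73 30 is exactly B = 6 bytes: K' = 75 67 30 6b 73 30.
K' ⊕ ipad = 43 51 06 5d 45 06.  K' ⊕ opad = 29 3b 6c 37 2f 6c.
Inner input = (K'⊕ipad) ∥ m = 43 51 06 5d 45 06 ∥ 79 70 63 6a 72.
Inner hash: sum = 67+81+6+93+69+6+121+112+99+106+114 = 874; mod 256 = 106 → 6a.
Outer input = (K'⊕opad) ∥ inner = 29 3b 6c 37 2f 6c ∥ 6a.
Outer hash (tag): sum = 41+59+108+55+47+108+106 = 524; mod 256 = 12 → 0c.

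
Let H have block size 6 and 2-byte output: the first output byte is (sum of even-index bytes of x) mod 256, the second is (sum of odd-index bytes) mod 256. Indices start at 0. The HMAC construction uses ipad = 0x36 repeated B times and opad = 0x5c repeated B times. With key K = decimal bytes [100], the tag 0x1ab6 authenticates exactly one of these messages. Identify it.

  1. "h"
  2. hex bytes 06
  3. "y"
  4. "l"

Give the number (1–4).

4

Key decimal bytes [100] = 64 is 1 byte ≤ B = 6; zero-pad to 6 bytes: K' = 64 00 00 00 00 00.
K' ⊕ ipad = 52 36 36 36 36 36; K' ⊕ opad = 38 5c 5c 5c 5c 5c.
m1: inner = H(52 36 36 36 36 36 68) = 26 a2; tag = H(38 5c 5c 5c 5c 5c 26 a2) = 16b6
m2: inner = H(52 36 36 36 36 36 06) = c4 a2; tag = H(38 5c 5c 5c 5c 5c c4 a2) = b4b6
m3: inner = H(52 36 36 36 36 36 79) = 37 a2; tag = H(38 5c 5c 5c 5c 5c 37 a2) = 27b6
m4: inner = H(52 36 36 36 36 36 6c) = 2a a2; tag = H(38 5c 5c 5c 5c 5c 2a a2) = 1ab6 ← matches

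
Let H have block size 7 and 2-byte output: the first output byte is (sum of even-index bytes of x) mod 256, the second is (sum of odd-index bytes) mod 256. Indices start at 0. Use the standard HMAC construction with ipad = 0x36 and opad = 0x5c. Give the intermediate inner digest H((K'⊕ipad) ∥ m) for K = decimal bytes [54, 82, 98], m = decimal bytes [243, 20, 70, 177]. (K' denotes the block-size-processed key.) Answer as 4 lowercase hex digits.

Key decimal bytes [54, 82, 98] = 36 52 62 is 3 bytes ≤ B = 7; zero-pad to 7 bytes: K' = 36 52 62 00 00 00 00.
K' ⊕ ipad = 00 64 54 36 36 36 36.
Inner input = 00 64 54 36 36 36 36 ∥ f3 14 46 b1.
Inner hash: even-index sum = 389 mod 256 = 133; odd-index sum = 521 mod 256 = 9 → 85 09.

8509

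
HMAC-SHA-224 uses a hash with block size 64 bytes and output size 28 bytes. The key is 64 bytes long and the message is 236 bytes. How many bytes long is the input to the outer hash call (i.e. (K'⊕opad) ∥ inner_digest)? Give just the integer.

Key is 64 ≤ 64 bytes, zero-padded: |K'| = 64.
Outer input = (K'⊕opad) ∥ H(inner) → 64 + 28 = 92 bytes.

92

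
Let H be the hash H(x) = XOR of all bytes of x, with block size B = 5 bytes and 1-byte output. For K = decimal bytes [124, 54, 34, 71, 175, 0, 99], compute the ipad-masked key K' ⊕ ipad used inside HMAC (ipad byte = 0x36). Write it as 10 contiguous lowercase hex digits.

Key decimal bytes [124, 54, 34, 71, 175, 0, 99] = 7c 36 22 47 af 00 63 is 7 bytes > B = 5, so hash it first: H(key) = e3, then zero-pad to 5 bytes: K' = e3 00 00 00 00.
XOR each byte with 0x36: e3⊕36=d5, 00⊕36=36, 00⊕36=36, 00⊕36=36, 00⊕36=36.

d536363636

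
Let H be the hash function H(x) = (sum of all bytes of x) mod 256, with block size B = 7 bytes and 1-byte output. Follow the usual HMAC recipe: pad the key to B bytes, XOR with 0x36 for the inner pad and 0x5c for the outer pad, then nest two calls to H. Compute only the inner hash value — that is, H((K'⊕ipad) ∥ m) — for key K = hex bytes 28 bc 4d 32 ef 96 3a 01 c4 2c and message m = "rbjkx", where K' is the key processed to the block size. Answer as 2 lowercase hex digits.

8a

Key hex bytes 28 bc 4d 32 ef 96 3a 01 c4 2c is 10 bytes > B = 7, so hash it first: H(key) = 13, then zero-pad to 7 bytes: K' = 13 00 00 00 00 00 00.
K' ⊕ ipad = 25 36 36 36 36 36 36.
Inner input = 25 36 36 36 36 36 36 ∥ 72 62 6a 6b 78.
Inner hash: sum = 37+54+54+54+54+54+54+114+98+106+107+120 = 906; mod 256 = 138 → 8a.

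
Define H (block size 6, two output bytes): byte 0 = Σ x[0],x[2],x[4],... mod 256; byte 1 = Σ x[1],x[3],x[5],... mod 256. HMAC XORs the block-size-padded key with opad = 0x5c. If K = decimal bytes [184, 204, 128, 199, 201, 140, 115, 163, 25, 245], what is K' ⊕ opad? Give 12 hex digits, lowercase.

d1eb5c5c5c5c

Key decimal bytes [184, 204, 128, 199, 201, 140, 115, 163, 25, 245] = b8 cc 80 c7 c9 8c 73 a3 19 f5 is 10 bytes > B = 6, so hash it first: H(key) = 8d b7, then zero-pad to 6 bytes: K' = 8d b7 00 00 00 00.
XOR each byte with 0x5c: 8d⊕5c=d1, b7⊕5c=eb, 00⊕5c=5c, 00⊕5c=5c, 00⊕5c=5c, 00⊕5c=5c.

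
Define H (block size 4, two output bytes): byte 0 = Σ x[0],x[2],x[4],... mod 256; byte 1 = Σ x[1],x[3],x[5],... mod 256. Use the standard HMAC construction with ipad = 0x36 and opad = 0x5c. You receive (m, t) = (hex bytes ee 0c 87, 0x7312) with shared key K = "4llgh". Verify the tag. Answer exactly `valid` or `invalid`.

Key "4llgh" = 34 6c 6c 67 68 is 5 bytes > B = 4, so hash it first: H(key) = 08 d3, then zero-pad to 4 bytes: K' = 08 d3 00 00.
K' ⊕ ipad = 3e e5 36 36; K' ⊕ opad = 54 8f 5c 5c.
Inner hash: even-index sum = 489 mod 256 = 233; odd-index sum = 295 mod 256 = 39 → e9 27.
Outer hash (recomputed tag): even-index sum = 409 mod 256 = 153; odd-index sum = 274 mod 256 = 18 → 99 12.
Recomputed tag = 9912; claimed = 7312 → mismatch.

invalid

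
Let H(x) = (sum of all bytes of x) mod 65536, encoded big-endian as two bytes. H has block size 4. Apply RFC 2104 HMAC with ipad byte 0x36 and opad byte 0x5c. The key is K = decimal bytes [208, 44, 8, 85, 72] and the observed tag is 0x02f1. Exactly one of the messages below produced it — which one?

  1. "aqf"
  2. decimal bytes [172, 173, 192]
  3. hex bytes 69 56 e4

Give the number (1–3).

Key decimal bytes [208, 44, 8, 85, 72] = d0 2c 08 55 48 is 5 bytes > B = 4, so hash it first: H(key) = 01 a1, then zero-pad to 4 bytes: K' = 01 a1 00 00.
K' ⊕ ipad = 37 97 36 36; K' ⊕ opad = 5d fd 5c 5c.
m1: inner = H(37 97 36 36 61 71 66) = 02 72; tag = H(5d fd 5c 5c 02 72) = 0286
m2: inner = H(37 97 36 36 ac ad c0) = 03 53; tag = H(5d fd 5c 5c 03 53) = 0268
m3: inner = H(37 97 36 36 69 56 e4) = 02 dd; tag = H(5d fd 5c 5c 02 dd) = 02f1 ← matches

3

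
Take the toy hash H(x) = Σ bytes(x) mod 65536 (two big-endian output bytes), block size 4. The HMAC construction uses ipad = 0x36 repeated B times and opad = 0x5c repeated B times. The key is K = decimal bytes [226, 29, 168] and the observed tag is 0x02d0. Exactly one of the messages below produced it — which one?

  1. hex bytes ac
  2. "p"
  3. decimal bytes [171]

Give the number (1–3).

Key decimal bytes [226, 29, 168] = e2 1d a8 is 3 bytes ≤ B = 4; zero-pad to 4 bytes: K' = e2 1d a8 00.
K' ⊕ ipad = d4 2b 9e 36; K' ⊕ opad = be 41 f4 5c.
m1: inner = H(d4 2b 9e 36 ac) = 02 7f; tag = H(be 41 f4 5c 02 7f) = 02d0 ← matches
m2: inner = H(d4 2b 9e 36 70) = 02 43; tag = H(be 41 f4 5c 02 43) = 0294
m3: inner = H(d4 2b 9e 36 ab) = 02 7e; tag = H(be 41 f4 5c 02 7e) = 02cf

1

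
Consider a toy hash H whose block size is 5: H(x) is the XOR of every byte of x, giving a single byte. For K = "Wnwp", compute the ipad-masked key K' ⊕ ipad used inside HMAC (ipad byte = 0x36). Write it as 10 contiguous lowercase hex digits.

6158414636

Key "Wnwp" = 57 6e 77 70 is 4 bytes ≤ B = 5; zero-pad to 5 bytes: K' = 57 6e 77 70 00.
XOR each byte with 0x36: 57⊕36=61, 6e⊕36=58, 77⊕36=41, 70⊕36=46, 00⊕36=36.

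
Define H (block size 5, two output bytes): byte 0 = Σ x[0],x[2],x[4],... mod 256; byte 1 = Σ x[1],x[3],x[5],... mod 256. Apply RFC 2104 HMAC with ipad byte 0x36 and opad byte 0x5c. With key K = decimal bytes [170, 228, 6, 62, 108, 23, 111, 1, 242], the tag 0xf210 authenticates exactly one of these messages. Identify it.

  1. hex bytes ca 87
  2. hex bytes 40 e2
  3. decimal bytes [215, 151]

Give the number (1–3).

Key decimal bytes [170, 228, 6, 62, 108, 23, 111, 1, 242] = aa e4 06 3e 6c 17 6f 01 f2 is 9 bytes > B = 5, so hash it first: H(key) = 7d 3a, then zero-pad to 5 bytes: K' = 7d 3a 00 00 00.
K' ⊕ ipad = 4b 0c 36 36 36; K' ⊕ opad = 21 66 5c 5c 5c.
m1: inner = H(4b 0c 36 36 36 ca 87) = 3e 0c; tag = H(21 66 5c 5c 5c 3e 0c) = e500
m2: inner = H(4b 0c 36 36 36 40 e2) = 99 82; tag = H(21 66 5c 5c 5c 99 82) = 5b5b
m3: inner = H(4b 0c 36 36 36 d7 97) = 4e 19; tag = H(21 66 5c 5c 5c 4e 19) = f210 ← matches

3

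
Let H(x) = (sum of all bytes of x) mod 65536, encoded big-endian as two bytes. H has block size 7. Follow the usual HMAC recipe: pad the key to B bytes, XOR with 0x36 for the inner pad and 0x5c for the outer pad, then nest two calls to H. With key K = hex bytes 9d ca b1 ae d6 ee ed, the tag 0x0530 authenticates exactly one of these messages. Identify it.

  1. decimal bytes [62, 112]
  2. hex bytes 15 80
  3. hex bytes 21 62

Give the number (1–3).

Key hex bytes 9d ca b1 ae d6 ee ed is exactly B = 7 bytes: K' = 9d ca b1 ae d6 ee ed.
K' ⊕ ipad = ab fc 87 98 e0 d8 db; K' ⊕ opad = c1 96 ed f2 8a b2 b1.
m1: inner = H(ab fc 87 98 e0 d8 db 3e 70) = 06 07; tag = H(c1 96 ed f2 8a b2 b1 06 07) = 0530 ← matches
m2: inner = H(ab fc 87 98 e0 d8 db 15 80) = 05 ee; tag = H(c1 96 ed f2 8a b2 b1 05 ee) = 0616
m3: inner = H(ab fc 87 98 e0 d8 db 21 62) = 05 dc; tag = H(c1 96 ed f2 8a b2 b1 05 dc) = 0604

1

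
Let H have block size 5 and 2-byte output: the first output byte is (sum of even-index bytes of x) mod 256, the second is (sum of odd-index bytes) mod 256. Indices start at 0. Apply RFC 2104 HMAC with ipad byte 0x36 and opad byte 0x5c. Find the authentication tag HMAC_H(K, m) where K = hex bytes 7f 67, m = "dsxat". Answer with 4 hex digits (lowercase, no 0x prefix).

b220

Key hex bytes 7f 67 is 2 bytes ≤ B = 5; zero-pad to 5 bytes: K' = 7f 67 00 00 00.
K' ⊕ ipad = 49 51 36 36 36.  K' ⊕ opad = 23 3b 5c 5c 5c.
Inner input = (K'⊕ipad) ∥ m = 49 51 36 36 36 ∥ 64 73 78 61 74.
Inner hash: even-index sum = 393 mod 256 = 137; odd-index sum = 471 mod 256 = 215 → 89 d7.
Outer input = (K'⊕opad) ∥ inner = 23 3b 5c 5c 5c ∥ 89 d7.
Outer hash (tag): even-index sum = 434 mod 256 = 178; odd-index sum = 288 mod 256 = 32 → b2 20.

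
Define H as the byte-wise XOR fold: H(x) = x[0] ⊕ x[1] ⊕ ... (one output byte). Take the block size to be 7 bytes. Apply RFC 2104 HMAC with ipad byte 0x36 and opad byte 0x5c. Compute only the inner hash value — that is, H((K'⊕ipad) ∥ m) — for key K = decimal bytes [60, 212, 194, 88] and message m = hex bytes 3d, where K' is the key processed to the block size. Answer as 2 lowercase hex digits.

79

Key decimal bytes [60, 212, 194, 88] = 3c d4 c2 58 is 4 bytes ≤ B = 7; zero-pad to 7 bytes: K' = 3c d4 c2 58 00 00 00.
K' ⊕ ipad = 0a e2 f4 6e 36 36 36.
Inner input = 0a e2 f4 6e 36 36 36 ∥ 3d.
Inner hash: XOR 0a⊕e2⊕f4⊕6e⊕36⊕36⊕36⊕3d = 79.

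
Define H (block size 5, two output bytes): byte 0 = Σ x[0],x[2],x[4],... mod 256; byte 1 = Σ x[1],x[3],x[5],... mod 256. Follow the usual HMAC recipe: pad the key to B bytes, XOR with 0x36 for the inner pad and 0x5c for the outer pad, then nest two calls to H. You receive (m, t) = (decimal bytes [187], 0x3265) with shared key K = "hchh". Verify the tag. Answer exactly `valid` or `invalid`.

Key "hchh" = 68 63 68 68 is 4 bytes ≤ B = 5; zero-pad to 5 bytes: K' = 68 63 68 68 00.
K' ⊕ ipad = 5e 55 5e 5e 36; K' ⊕ opad = 34 3f 34 34 5c.
Inner hash: even-index sum = 242 mod 256 = 242; odd-index sum = 366 mod 256 = 110 → f2 6e.
Outer hash (recomputed tag): even-index sum = 306 mod 256 = 50; odd-index sum = 357 mod 256 = 101 → 32 65.
Recomputed tag = 3265; claimed = 3265 → match.

valid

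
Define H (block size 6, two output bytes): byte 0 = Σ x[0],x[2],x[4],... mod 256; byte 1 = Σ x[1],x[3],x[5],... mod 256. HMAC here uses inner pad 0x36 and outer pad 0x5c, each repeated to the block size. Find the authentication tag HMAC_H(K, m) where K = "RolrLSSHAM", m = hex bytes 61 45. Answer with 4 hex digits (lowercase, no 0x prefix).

Key "RolrLSSHAM" = 52 6f 6c 72 4c 53 53 48 41 4d is 10 bytes > B = 6, so hash it first: H(key) = 9e c9, then zero-pad to 6 bytes: K' = 9e c9 00 00 00 00.
K' ⊕ ipad = a8 ff 36 36 36 36.  K' ⊕ opad = c2 95 5c 5c 5c 5c.
Inner input = (K'⊕ipad) ∥ m = a8 ff 36 36 36 36 ∥ 61 45.
Inner hash: even-index sum = 373 mod 256 = 117; odd-index sum = 432 mod 256 = 176 → 75 b0.
Outer input = (K'⊕opad) ∥ inner = c2 95 5c 5c 5c 5c ∥ 75 b0.
Outer hash (tag): even-index sum = 495 mod 256 = 239; odd-index sum = 509 mod 256 = 253 → ef fd.

effd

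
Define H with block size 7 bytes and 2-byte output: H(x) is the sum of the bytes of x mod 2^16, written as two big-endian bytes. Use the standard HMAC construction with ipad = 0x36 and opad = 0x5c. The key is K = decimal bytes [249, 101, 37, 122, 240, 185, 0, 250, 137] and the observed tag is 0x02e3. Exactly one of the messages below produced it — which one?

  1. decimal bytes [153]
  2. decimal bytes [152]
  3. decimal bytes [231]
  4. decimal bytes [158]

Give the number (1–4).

3

Key decimal bytes [249, 101, 37, 122, 240, 185, 0, 250, 137] = f9 65 25 7a f0 b9 00 fa 89 is 9 bytes > B = 7, so hash it first: H(key) = 05 29, then zero-pad to 7 bytes: K' = 05 29 00 00 00 00 00.
K' ⊕ ipad = 33 1f 36 36 36 36 36; K' ⊕ opad = 59 75 5c 5c 5c 5c 5c.
m1: inner = H(33 1f 36 36 36 36 36 99) = 01 f9; tag = H(59 75 5c 5c 5c 5c 5c 01 f9) = 0394
m2: inner = H(33 1f 36 36 36 36 36 98) = 01 f8; tag = H(59 75 5c 5c 5c 5c 5c 01 f8) = 0393
m3: inner = H(33 1f 36 36 36 36 36 e7) = 02 47; tag = H(59 75 5c 5c 5c 5c 5c 02 47) = 02e3 ← matches
m4: inner = H(33 1f 36 36 36 36 36 9e) = 01 fe; tag = H(59 75 5c 5c 5c 5c 5c 01 fe) = 0399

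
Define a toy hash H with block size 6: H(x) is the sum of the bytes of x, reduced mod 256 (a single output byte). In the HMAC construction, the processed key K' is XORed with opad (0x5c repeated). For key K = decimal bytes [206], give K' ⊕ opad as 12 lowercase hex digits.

Key decimal bytes [206] = ce is 1 byte ≤ B = 6; zero-pad to 6 bytes: K' = ce 00 00 00 00 00.
XOR each byte with 0x5c: ce⊕5c=92, 00⊕5c=5c, 00⊕5c=5c, 00⊕5c=5c, 00⊕5c=5c, 00⊕5c=5c.

925c5c5c5c5c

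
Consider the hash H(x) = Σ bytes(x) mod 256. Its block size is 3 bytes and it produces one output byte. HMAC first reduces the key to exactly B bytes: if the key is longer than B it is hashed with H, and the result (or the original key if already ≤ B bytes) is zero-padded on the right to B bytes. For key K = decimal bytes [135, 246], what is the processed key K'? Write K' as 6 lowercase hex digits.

87f600

Key decimal bytes [135, 246] = 87 f6 is 2 bytes ≤ B = 3; zero-pad to 3 bytes: K' = 87 f6 00.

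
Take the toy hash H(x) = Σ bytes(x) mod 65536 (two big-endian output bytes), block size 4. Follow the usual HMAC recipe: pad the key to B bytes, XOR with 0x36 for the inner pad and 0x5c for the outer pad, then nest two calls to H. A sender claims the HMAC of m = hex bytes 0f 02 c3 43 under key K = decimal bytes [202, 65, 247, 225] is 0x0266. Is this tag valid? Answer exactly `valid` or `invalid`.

Key decimal bytes [202, 65, 247, 225] = ca 41 f7 e1 is exactly B = 4 bytes: K' = ca 41 f7 e1.
K' ⊕ ipad = fc 77 c1 d7; K' ⊕ opad = 96 1d ab bd.
Inner hash: sum = 252+119+193+215+15+2+195+67 = 1058 → 04 22.
Outer hash (recomputed tag): sum = 150+29+171+189+4+34 = 577 → 02 41.
Recomputed tag = 0241; claimed = 0266 → mismatch.

invalid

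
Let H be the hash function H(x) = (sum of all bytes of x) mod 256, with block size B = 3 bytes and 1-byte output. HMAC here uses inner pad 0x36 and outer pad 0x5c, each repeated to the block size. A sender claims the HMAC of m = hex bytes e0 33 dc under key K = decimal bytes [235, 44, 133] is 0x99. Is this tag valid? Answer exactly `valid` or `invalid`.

valid

Key decimal bytes [235, 44, 133] = eb 2c 85 is exactly B = 3 bytes: K' = eb 2c 85.
K' ⊕ ipad = dd 1a b3; K' ⊕ opad = b7 70 d9.
Inner hash: sum = 221+26+179+224+51+220 = 921; mod 256 = 153 → 99.
Outer hash (recomputed tag): sum = 183+112+217+153 = 665; mod 256 = 153 → 99.
Recomputed tag = 99; claimed = 99 → match.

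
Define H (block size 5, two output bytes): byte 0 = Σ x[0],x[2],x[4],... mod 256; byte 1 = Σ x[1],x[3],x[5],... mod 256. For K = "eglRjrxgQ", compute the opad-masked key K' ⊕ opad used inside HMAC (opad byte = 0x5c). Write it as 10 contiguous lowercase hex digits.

58ce5c5c5c

Key "eglRjrxgQ" = 65 67 6c 52 6a 72 78 67 51 is 9 bytes > B = 5, so hash it first: H(key) = 04 92, then zero-pad to 5 bytes: K' = 04 92 00 00 00.
XOR each byte with 0x5c: 04⊕5c=58, 92⊕5c=ce, 00⊕5c=5c, 00⊕5c=5c, 00⊕5c=5c.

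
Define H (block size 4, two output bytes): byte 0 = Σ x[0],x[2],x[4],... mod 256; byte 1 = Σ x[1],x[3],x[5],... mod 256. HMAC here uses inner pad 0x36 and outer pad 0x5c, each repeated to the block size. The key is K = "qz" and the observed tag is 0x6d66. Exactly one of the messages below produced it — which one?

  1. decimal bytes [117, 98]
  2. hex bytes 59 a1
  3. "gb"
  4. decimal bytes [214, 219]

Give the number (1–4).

3

Key "qz" = 71 7a is 2 bytes ≤ B = 4; zero-pad to 4 bytes: K' = 71 7a 00 00.
K' ⊕ ipad = 47 4c 36 36; K' ⊕ opad = 2d 26 5c 5c.
m1: inner = H(47 4c 36 36 75 62) = f2 e4; tag = H(2d 26 5c 5c f2 e4) = 7b66
m2: inner = H(47 4c 36 36 59 a1) = d6 23; tag = H(2d 26 5c 5c d6 23) = 5fa5
m3: inner = H(47 4c 36 36 67 62) = e4 e4; tag = H(2d 26 5c 5c e4 e4) = 6d66 ← matches
m4: inner = H(47 4c 36 36 d6 db) = 53 5d; tag = H(2d 26 5c 5c 53 5d) = dcdf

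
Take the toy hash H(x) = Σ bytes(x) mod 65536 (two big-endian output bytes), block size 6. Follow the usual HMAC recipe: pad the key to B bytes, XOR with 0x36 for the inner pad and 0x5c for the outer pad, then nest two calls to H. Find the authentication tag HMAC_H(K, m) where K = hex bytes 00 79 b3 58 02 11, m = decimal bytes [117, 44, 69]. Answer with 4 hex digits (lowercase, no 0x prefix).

Key hex bytes 00 79 b3 58 02 11 is exactly B = 6 bytes: K' = 00 79 b3 58 02 11.
K' ⊕ ipad = 36 4f 85 6e 34 27.  K' ⊕ opad = 5c 25 ef 04 5e 4d.
Inner input = (K'⊕ipad) ∥ m = 36 4f 85 6e 34 27 ∥ 75 2c 45.
Inner hash: sum = 54+79+133+110+52+39+117+44+69 = 697 → 02 b9.
Outer input = (K'⊕opad) ∥ inner = 5c 25 ef 04 5e 4d ∥ 02 b9.
Outer hash (tag): sum = 92+37+239+4+94+77+2+185 = 730 → 02 da.

02da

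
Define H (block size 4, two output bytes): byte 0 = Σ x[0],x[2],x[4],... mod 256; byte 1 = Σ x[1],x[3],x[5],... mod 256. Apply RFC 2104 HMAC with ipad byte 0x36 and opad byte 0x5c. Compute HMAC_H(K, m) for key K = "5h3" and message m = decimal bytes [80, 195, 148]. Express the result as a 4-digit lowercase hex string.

Key "5h3" = 35 68 33 is 3 bytes ≤ B = 4; zero-pad to 4 bytes: K' = 35 68 33 00.
K' ⊕ ipad = 03 5e 05 36.  K' ⊕ opad = 69 34 6f 5c.
Inner input = (K'⊕ipad) ∥ m = 03 5e 05 36 ∥ 50 c3 94.
Inner hash: even-index sum = 236 mod 256 = 236; odd-index sum = 343 mod 256 = 87 → ec 57.
Outer input = (K'⊕opad) ∥ inner = 69 34 6f 5c ∥ ec 57.
Outer hash (tag): even-index sum = 452 mod 256 = 196; odd-index sum = 231 mod 256 = 231 → c4 e7.

c4e7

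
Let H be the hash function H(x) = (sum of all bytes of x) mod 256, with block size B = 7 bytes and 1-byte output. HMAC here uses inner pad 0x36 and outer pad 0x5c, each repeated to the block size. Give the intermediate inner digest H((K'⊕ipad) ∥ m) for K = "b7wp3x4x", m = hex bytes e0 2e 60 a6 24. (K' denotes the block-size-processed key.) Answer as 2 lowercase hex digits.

Key "b7wp3x4x" = 62 37 77 70 33 78 34 78 is 8 bytes > B = 7, so hash it first: H(key) = d7, then zero-pad to 7 bytes: K' = d7 00 00 00 00 00 00.
K' ⊕ ipad = e1 36 36 36 36 36 36.
Inner input = e1 36 36 36 36 36 36 ∥ e0 2e 60 a6 24.
Inner hash: sum = 225+54+54+54+54+54+54+224+46+96+166+36 = 1117; mod 256 = 93 → 5d.

5d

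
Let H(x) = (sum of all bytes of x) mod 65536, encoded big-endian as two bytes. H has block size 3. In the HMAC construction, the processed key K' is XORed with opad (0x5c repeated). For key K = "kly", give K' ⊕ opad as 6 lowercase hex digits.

Key "kly" = 6b 6c 79 is exactly B = 3 bytes: K' = 6b 6c 79.
XOR each byte with 0x5c: 6b⊕5c=37, 6c⊕5c=30, 79⊕5c=25.

373025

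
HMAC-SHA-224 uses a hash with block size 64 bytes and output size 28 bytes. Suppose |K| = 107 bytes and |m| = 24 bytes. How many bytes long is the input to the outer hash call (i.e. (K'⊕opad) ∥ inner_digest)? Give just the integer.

Key is 107 > 64 bytes, so it is hashed to 28 bytes then zero-padded to 64: |K'| = 64.
Outer input = (K'⊕opad) ∥ H(inner) → 64 + 28 = 92 bytes.

92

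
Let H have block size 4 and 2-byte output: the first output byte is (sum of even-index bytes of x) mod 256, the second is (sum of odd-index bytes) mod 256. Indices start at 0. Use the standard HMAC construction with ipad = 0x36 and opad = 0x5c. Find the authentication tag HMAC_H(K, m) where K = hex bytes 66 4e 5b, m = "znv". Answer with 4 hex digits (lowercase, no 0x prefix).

Key hex bytes 66 4e 5b is 3 bytes ≤ B = 4; zero-pad to 4 bytes: K' = 66 4e 5b 00.
K' ⊕ ipad = 50 78 6d 36.  K' ⊕ opad = 3a 12 07 5c.
Inner input = (K'⊕ipad) ∥ m = 50 78 6d 36 ∥ 7a 6e 76.
Inner hash: even-index sum = 429 mod 256 = 173; odd-index sum = 284 mod 256 = 28 → ad 1c.
Outer input = (K'⊕opad) ∥ inner = 3a 12 07 5c ∥ ad 1c.
Outer hash (tag): even-index sum = 238 mod 256 = 238; odd-index sum = 138 mod 256 = 138 → ee 8a.

ee8a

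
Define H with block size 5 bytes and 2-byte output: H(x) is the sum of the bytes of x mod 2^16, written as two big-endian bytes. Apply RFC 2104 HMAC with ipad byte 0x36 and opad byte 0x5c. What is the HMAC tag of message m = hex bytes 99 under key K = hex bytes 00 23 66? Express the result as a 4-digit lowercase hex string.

Key hex bytes 00 23 66 is 3 bytes ≤ B = 5; zero-pad to 5 bytes: K' = 00 23 66 00 00.
K' ⊕ ipad = 36 15 50 36 36.  K' ⊕ opad = 5c 7f 3a 5c 5c.
Inner input = (K'⊕ipad) ∥ m = 36 15 50 36 36 ∥ 99.
Inner hash: sum = 54+21+80+54+54+153 = 416 → 01 a0.
Outer input = (K'⊕opad) ∥ inner = 5c 7f 3a 5c 5c ∥ 01 a0.
Outer hash (tag): sum = 92+127+58+92+92+1+160 = 622 → 02 6e.

026e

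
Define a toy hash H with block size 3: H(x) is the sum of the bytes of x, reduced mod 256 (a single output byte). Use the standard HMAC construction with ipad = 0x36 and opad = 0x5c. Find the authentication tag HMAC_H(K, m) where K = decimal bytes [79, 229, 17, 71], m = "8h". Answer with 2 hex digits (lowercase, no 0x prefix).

Key decimal bytes [79, 229, 17, 71] = 4f e5 11 47 is 4 bytes > B = 3, so hash it first: H(key) = 8c, then zero-pad to 3 bytes: K' = 8c 00 00.
K' ⊕ ipad = ba 36 36.  K' ⊕ opad = d0 5c 5c.
Inner input = (K'⊕ipad) ∥ m = ba 36 36 ∥ 38 68.
Inner hash: sum = 186+54+54+56+104 = 454; mod 256 = 198 → c6.
Outer input = (K'⊕opad) ∥ inner = d0 5c 5c ∥ c6.
Outer hash (tag): sum = 208+92+92+198 = 590; mod 256 = 78 → 4e.

4e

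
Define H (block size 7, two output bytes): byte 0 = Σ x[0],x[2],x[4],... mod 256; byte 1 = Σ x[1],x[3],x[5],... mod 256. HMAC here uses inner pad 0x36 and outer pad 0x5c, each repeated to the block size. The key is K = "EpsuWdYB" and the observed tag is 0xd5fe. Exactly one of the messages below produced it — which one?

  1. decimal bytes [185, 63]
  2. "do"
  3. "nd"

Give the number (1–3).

Key "EpsuWdYB" = 45 70 73 75 57 64 59 42 is 8 bytes > B = 7, so hash it first: H(key) = 68 8b, then zero-pad to 7 bytes: K' = 68 8b 00 00 00 00 00.
K' ⊕ ipad = 5e bd 36 36 36 36 36; K' ⊕ opad = 34 d7 5c 5c 5c 5c 5c.
m1: inner = H(5e bd 36 36 36 36 36 b9 3f) = 3f e2; tag = H(34 d7 5c 5c 5c 5c 5c 3f e2) = 2ace
m2: inner = H(5e bd 36 36 36 36 36 64 6f) = 6f 8d; tag = H(34 d7 5c 5c 5c 5c 5c 6f 8d) = d5fe ← matches
m3: inner = H(5e bd 36 36 36 36 36 6e 64) = 64 97; tag = H(34 d7 5c 5c 5c 5c 5c 64 97) = dff3

2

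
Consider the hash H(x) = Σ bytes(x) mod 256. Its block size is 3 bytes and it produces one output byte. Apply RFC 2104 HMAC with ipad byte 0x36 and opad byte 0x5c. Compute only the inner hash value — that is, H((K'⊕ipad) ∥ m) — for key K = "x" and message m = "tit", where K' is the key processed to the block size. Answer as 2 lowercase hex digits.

0b

Key "x" = 78 is 1 byte ≤ B = 3; zero-pad to 3 bytes: K' = 78 00 00.
K' ⊕ ipad = 4e 36 36.
Inner input = 4e 36 36 ∥ 74 69 74.
Inner hash: sum = 78+54+54+116+105+116 = 523; mod 256 = 11 → 0b.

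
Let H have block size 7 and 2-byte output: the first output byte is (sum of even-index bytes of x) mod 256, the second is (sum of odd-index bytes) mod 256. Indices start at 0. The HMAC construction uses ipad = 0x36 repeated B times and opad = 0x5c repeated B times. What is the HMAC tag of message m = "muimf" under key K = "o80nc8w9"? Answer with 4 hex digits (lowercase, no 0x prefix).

Key "o80nc8w9" = 6f 38 30 6e 63 38 77 39 is 8 bytes > B = 7, so hash it first: H(key) = 79 17, then zero-pad to 7 bytes: K' = 79 17 00 00 00 00 00.
K' ⊕ ipad = 4f 21 36 36 36 36 36.  K' ⊕ opad = 25 4b 5c 5c 5c 5c 5c.
Inner input = (K'⊕ipad) ∥ m = 4f 21 36 36 36 36 36 ∥ 6d 75 69 6d 66.
Inner hash: even-index sum = 467 mod 256 = 211; odd-index sum = 457 mod 256 = 201 → d3 c9.
Outer input = (K'⊕opad) ∥ inner = 25 4b 5c 5c 5c 5c 5c ∥ d3 c9.
Outer hash (tag): even-index sum = 514 mod 256 = 2; odd-index sum = 470 mod 256 = 214 → 02 d6.

02d6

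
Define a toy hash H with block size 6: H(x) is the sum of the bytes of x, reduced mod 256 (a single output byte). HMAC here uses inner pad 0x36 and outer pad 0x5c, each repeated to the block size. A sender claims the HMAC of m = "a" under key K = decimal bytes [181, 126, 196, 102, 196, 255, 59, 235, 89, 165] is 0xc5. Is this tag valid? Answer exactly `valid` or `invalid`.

valid

Key decimal bytes [181, 126, 196, 102, 196, 255, 59, 235, 89, 165] = b5 7e c4 66 c4 ff 3b eb 59 a5 is 10 bytes > B = 6, so hash it first: H(key) = 44, then zero-pad to 6 bytes: K' = 44 00 00 00 00 00.
K' ⊕ ipad = 72 36 36 36 36 36; K' ⊕ opad = 18 5c 5c 5c 5c 5c.
Inner hash: sum = 114+54+54+54+54+54+97 = 481; mod 256 = 225 → e1.
Outer hash (recomputed tag): sum = 24+92+92+92+92+92+225 = 709; mod 256 = 197 → c5.
Recomputed tag = c5; claimed = c5 → match.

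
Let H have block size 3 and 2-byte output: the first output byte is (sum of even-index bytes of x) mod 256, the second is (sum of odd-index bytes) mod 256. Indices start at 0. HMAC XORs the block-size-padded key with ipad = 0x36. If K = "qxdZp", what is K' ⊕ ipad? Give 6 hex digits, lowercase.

Key "qxdZp" = 71 78 64 5a 70 is 5 bytes > B = 3, so hash it first: H(key) = 45 d2, then zero-pad to 3 bytes: K' = 45 d2 00.
XOR each byte with 0x36: 45⊕36=73, d2⊕36=e4, 00⊕36=36.

73e436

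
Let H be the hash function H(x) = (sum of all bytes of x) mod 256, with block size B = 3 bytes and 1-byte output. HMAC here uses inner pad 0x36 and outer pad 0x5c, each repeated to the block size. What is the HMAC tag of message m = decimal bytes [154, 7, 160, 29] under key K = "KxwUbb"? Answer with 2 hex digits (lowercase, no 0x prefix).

Key "KxwUbb" = 4b 78 77 55 62 62 is 6 bytes > B = 3, so hash it first: H(key) = 53, then zero-pad to 3 bytes: K' = 53 00 00.
K' ⊕ ipad = 65 36 36.  K' ⊕ opad = 0f 5c 5c.
Inner input = (K'⊕ipad) ∥ m = 65 36 36 ∥ 9a 07 a0 1d.
Inner hash: sum = 101+54+54+154+7+160+29 = 559; mod 256 = 47 → 2f.
Outer input = (K'⊕opad) ∥ inner = 0f 5c 5c ∥ 2f.
Outer hash (tag): sum = 15+92+92+47 = 246 → f6.

f6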